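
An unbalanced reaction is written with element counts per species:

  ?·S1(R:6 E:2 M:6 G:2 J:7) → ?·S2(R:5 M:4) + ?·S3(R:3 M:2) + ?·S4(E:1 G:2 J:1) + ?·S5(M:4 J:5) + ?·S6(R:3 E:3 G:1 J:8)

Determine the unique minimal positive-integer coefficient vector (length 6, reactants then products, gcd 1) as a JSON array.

Coefficients: [5, 3, 3, 4, 3, 2]

R: 5·6 = 30 | 3·5+3·3+4·0+3·0+2·3 = 30
E: 5·2 = 10 | 3·0+3·0+4·1+3·0+2·3 = 10
M: 5·6 = 30 | 3·4+3·2+4·0+3·4+2·0 = 30
G: 5·2 = 10 | 3·0+3·0+4·2+3·0+2·1 = 10
J: 5·7 = 35 | 3·0+3·0+4·1+3·5+2·8 = 35
gcd(5,3,3,4,3,2) = 1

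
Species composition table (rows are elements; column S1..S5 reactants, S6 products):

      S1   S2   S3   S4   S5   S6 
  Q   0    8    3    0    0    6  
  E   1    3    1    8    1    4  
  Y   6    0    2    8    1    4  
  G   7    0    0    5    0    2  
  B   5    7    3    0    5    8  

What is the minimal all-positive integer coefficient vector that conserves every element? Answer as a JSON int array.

Q: 1·0+3·8+4·3+1·0+2·0 = 36 | 6·6 = 36
E: 1·1+3·3+4·1+1·8+2·1 = 24 | 6·4 = 24
Y: 1·6+3·0+4·2+1·8+2·1 = 24 | 6·4 = 24
G: 1·7+3·0+4·0+1·5+2·0 = 12 | 6·2 = 12
B: 1·5+3·7+4·3+1·0+2·5 = 48 | 6·8 = 48
gcd(1,3,4,1,2,6) = 1

Coefficients: [1, 3, 4, 1, 2, 6]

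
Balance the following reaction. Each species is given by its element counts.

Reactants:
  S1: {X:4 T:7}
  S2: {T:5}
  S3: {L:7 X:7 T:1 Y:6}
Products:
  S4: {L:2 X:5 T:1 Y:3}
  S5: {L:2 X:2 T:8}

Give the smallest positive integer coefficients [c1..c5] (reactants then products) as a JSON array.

L: 3·0+1·0+2·7 = 14 | 4·2+3·2 = 14
X: 3·4+1·0+2·7 = 26 | 4·5+3·2 = 26
T: 3·7+1·5+2·1 = 28 | 4·1+3·8 = 28
Y: 3·0+1·0+2·6 = 12 | 4·3+3·0 = 12
gcd(3,1,2,4,3) = 1

Coefficients: [3, 1, 2, 4, 3]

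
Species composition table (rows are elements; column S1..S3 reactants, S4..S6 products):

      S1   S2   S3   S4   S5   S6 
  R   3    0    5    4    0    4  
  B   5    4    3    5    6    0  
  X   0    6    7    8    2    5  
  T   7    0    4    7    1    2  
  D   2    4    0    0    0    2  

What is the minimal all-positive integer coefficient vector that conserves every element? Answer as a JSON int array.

Coefficients: [1, 2, 5, 2, 3, 5]

R: 1·3+2·0+5·5 = 28 | 2·4+3·0+5·4 = 28
B: 1·5+2·4+5·3 = 28 | 2·5+3·6+5·0 = 28
X: 1·0+2·6+5·7 = 47 | 2·8+3·2+5·5 = 47
T: 1·7+2·0+5·4 = 27 | 2·7+3·1+5·2 = 27
D: 1·2+2·4+5·0 = 10 | 2·0+3·0+5·2 = 10
gcd(1,2,5,2,3,5) = 1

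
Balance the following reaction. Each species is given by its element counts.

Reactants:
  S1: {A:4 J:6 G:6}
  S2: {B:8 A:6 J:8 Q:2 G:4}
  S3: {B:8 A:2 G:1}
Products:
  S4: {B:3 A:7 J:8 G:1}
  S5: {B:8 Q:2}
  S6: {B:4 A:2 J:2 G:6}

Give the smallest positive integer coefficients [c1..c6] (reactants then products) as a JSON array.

B: 3·0+3·8+4·8 = 56 | 4·3+3·8+5·4 = 56
A: 3·4+3·6+4·2 = 38 | 4·7+3·0+5·2 = 38
J: 3·6+3·8+4·0 = 42 | 4·8+3·0+5·2 = 42
Q: 3·0+3·2+4·0 = 6 | 4·0+3·2+5·0 = 6
G: 3·6+3·4+4·1 = 34 | 4·1+3·0+5·6 = 34
gcd(3,3,4,4,3,5) = 1

Coefficients: [3, 3, 4, 4, 3, 5]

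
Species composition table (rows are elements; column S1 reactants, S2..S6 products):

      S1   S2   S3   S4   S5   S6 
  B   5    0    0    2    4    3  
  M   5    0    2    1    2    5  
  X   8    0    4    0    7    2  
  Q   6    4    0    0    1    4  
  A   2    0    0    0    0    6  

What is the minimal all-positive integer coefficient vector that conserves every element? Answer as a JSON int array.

B: 3·5 = 15 | 3·0+2·0+2·2+2·4+1·3 = 15
M: 3·5 = 15 | 3·0+2·2+2·1+2·2+1·5 = 15
X: 3·8 = 24 | 3·0+2·4+2·0+2·7+1·2 = 24
Q: 3·6 = 18 | 3·4+2·0+2·0+2·1+1·4 = 18
A: 3·2 = 6 | 3·0+2·0+2·0+2·0+1·6 = 6
gcd(3,3,2,2,2,1) = 1

Coefficients: [3, 3, 2, 2, 2, 1]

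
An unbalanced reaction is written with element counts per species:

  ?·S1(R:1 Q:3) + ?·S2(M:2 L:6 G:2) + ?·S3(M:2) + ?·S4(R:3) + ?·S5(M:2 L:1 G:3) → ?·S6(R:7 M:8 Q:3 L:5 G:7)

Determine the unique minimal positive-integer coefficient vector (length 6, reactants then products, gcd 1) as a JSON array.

Coefficients: [2, 1, 3, 4, 4, 2]

R: 2·1+1·0+3·0+4·3+4·0 = 14 | 2·7 = 14
M: 2·0+1·2+3·2+4·0+4·2 = 16 | 2·8 = 16
Q: 2·3+1·0+3·0+4·0+4·0 = 6 | 2·3 = 6
L: 2·0+1·6+3·0+4·0+4·1 = 10 | 2·5 = 10
G: 2·0+1·2+3·0+4·0+4·3 = 14 | 2·7 = 14
gcd(2,1,3,4,4,2) = 1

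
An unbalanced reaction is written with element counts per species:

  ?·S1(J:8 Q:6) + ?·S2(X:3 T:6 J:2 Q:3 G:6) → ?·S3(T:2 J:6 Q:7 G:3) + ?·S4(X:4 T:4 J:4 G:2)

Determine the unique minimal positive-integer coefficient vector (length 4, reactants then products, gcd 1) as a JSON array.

Coefficients: [5, 4, 6, 3]

X: 5·0+4·3 = 12 | 6·0+3·4 = 12
T: 5·0+4·6 = 24 | 6·2+3·4 = 24
J: 5·8+4·2 = 48 | 6·6+3·4 = 48
Q: 5·6+4·3 = 42 | 6·7+3·0 = 42
G: 5·0+4·6 = 24 | 6·3+3·2 = 24
gcd(5,4,6,3) = 1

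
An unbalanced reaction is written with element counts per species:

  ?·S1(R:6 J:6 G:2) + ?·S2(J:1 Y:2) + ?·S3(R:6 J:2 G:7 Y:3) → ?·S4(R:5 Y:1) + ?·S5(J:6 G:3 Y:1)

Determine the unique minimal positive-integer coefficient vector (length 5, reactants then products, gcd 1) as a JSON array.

R: 4·6+4·0+1·6 = 30 | 6·5+5·0 = 30
J: 4·6+4·1+1·2 = 30 | 6·0+5·6 = 30
G: 4·2+4·0+1·7 = 15 | 6·0+5·3 = 15
Y: 4·0+4·2+1·3 = 11 | 6·1+5·1 = 11
gcd(4,4,1,6,5) = 1

Coefficients: [4, 4, 1, 6, 5]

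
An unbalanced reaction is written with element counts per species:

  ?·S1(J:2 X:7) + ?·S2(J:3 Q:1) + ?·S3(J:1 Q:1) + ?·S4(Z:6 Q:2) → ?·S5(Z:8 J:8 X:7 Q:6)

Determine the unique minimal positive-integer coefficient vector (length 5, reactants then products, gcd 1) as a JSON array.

Z: 3·0+4·0+6·0+4·6 = 24 | 3·8 = 24
J: 3·2+4·3+6·1+4·0 = 24 | 3·8 = 24
X: 3·7+4·0+6·0+4·0 = 21 | 3·7 = 21
Q: 3·0+4·1+6·1+4·2 = 18 | 3·6 = 18
gcd(3,4,6,4,3) = 1

Coefficients: [3, 4, 6, 4, 3]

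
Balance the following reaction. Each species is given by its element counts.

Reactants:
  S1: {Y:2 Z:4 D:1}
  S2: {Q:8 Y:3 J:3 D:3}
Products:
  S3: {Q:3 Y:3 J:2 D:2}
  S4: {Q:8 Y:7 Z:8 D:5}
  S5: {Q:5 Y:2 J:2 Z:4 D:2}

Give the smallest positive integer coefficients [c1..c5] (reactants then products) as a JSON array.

Q: 5·0+4·8 = 32 | 3·3+1·8+3·5 = 32
Y: 5·2+4·3 = 22 | 3·3+1·7+3·2 = 22
J: 5·0+4·3 = 12 | 3·2+1·0+3·2 = 12
Z: 5·4+4·0 = 20 | 3·0+1·8+3·4 = 20
D: 5·1+4·3 = 17 | 3·2+1·5+3·2 = 17
gcd(5,4,3,1,3) = 1

Coefficients: [5, 4, 3, 1, 3]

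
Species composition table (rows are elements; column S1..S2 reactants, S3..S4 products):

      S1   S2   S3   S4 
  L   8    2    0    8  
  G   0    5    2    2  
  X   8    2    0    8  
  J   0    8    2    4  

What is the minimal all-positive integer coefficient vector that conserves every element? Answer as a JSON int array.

Coefficients: [5, 4, 4, 6]

L: 5·8+4·2 = 48 | 4·0+6·8 = 48
G: 5·0+4·5 = 20 | 4·2+6·2 = 20
X: 5·8+4·2 = 48 | 4·0+6·8 = 48
J: 5·0+4·8 = 32 | 4·2+6·4 = 32
gcd(5,4,4,6) = 1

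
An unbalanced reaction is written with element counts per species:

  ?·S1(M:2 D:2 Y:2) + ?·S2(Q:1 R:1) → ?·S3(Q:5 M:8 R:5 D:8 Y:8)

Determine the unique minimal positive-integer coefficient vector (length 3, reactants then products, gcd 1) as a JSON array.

Coefficients: [4, 5, 1]

Q: 4·0+5·1 = 5 | 1·5 = 5
M: 4·2+5·0 = 8 | 1·8 = 8
R: 4·0+5·1 = 5 | 1·5 = 5
D: 4·2+5·0 = 8 | 1·8 = 8
Y: 4·2+5·0 = 8 | 1·8 = 8
gcd(4,5,1) = 1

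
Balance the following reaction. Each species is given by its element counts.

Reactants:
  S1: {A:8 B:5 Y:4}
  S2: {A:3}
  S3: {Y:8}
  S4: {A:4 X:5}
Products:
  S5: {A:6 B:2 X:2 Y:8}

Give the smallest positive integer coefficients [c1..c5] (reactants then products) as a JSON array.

Coefficients: [2, 2, 4, 2, 5]

A: 2·8+2·3+4·0+2·4 = 30 | 5·6 = 30
B: 2·5+2·0+4·0+2·0 = 10 | 5·2 = 10
X: 2·0+2·0+4·0+2·5 = 10 | 5·2 = 10
Y: 2·4+2·0+4·8+2·0 = 40 | 5·8 = 40
gcd(2,2,4,2,5) = 1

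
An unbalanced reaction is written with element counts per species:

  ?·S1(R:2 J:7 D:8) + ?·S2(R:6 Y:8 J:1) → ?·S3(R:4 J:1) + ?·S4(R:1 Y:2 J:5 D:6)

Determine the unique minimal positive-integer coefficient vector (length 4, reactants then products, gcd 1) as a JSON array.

R: 3·2+1·6 = 12 | 2·4+4·1 = 12
Y: 3·0+1·8 = 8 | 2·0+4·2 = 8
J: 3·7+1·1 = 22 | 2·1+4·5 = 22
D: 3·8+1·0 = 24 | 2·0+4·6 = 24
gcd(3,1,2,4) = 1

Coefficients: [3, 1, 2, 4]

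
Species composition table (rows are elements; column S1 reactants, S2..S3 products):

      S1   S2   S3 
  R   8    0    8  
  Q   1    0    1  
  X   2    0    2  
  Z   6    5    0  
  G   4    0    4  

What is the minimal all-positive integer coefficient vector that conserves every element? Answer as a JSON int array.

R: 5·8 = 40 | 6·0+5·8 = 40
Q: 5·1 = 5 | 6·0+5·1 = 5
X: 5·2 = 10 | 6·0+5·2 = 10
Z: 5·6 = 30 | 6·5+5·0 = 30
G: 5·4 = 20 | 6·0+5·4 = 20
gcd(5,6,5) = 1

Coefficients: [5, 6, 5]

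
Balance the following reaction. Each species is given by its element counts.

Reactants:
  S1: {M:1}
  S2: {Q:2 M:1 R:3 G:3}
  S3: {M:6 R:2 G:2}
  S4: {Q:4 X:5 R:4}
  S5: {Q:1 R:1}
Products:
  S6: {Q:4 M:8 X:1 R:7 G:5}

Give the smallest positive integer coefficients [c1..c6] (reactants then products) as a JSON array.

Coefficients: [5, 5, 5, 1, 6, 5]

Q: 5·0+5·2+5·0+1·4+6·1 = 20 | 5·4 = 20
M: 5·1+5·1+5·6+1·0+6·0 = 40 | 5·8 = 40
X: 5·0+5·0+5·0+1·5+6·0 = 5 | 5·1 = 5
R: 5·0+5·3+5·2+1·4+6·1 = 35 | 5·7 = 35
G: 5·0+5·3+5·2+1·0+6·0 = 25 | 5·5 = 25
gcd(5,5,5,1,6,5) = 1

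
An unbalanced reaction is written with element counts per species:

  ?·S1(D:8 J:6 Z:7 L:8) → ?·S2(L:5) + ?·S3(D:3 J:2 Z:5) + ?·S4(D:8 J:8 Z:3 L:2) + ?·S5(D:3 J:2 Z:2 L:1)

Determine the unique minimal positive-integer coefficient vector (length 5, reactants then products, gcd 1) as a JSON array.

Coefficients: [4, 5, 3, 1, 5]

D: 4·8 = 32 | 5·0+3·3+1·8+5·3 = 32
J: 4·6 = 24 | 5·0+3·2+1·8+5·2 = 24
Z: 4·7 = 28 | 5·0+3·5+1·3+5·2 = 28
L: 4·8 = 32 | 5·5+3·0+1·2+5·1 = 32
gcd(4,5,3,1,5) = 1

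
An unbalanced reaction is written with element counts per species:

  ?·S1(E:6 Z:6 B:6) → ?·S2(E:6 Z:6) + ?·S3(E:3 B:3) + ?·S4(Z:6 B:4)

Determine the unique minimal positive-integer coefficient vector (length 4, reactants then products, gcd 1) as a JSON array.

Coefficients: [5, 2, 6, 3]

E: 5·6 = 30 | 2·6+6·3+3·0 = 30
Z: 5·6 = 30 | 2·6+6·0+3·6 = 30
B: 5·6 = 30 | 2·0+6·3+3·4 = 30
gcd(5,2,6,3) = 1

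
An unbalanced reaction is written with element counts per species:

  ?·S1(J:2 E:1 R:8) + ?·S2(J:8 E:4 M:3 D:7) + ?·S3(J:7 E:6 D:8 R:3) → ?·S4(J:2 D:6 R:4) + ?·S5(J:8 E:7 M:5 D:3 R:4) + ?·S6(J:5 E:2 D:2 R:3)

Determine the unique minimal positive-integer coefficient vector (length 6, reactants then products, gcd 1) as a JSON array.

Coefficients: [5, 5, 1, 4, 3, 5]

J: 5·2+5·8+1·7 = 57 | 4·2+3·8+5·5 = 57
E: 5·1+5·4+1·6 = 31 | 4·0+3·7+5·2 = 31
M: 5·0+5·3+1·0 = 15 | 4·0+3·5+5·0 = 15
D: 5·0+5·7+1·8 = 43 | 4·6+3·3+5·2 = 43
R: 5·8+5·0+1·3 = 43 | 4·4+3·4+5·3 = 43
gcd(5,5,1,4,3,5) = 1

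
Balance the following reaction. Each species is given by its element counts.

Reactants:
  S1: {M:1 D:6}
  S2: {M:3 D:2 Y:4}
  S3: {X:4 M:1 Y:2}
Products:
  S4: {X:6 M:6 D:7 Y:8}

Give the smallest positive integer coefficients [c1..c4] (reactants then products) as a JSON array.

X: 3·0+5·0+6·4 = 24 | 4·6 = 24
M: 3·1+5·3+6·1 = 24 | 4·6 = 24
D: 3·6+5·2+6·0 = 28 | 4·7 = 28
Y: 3·0+5·4+6·2 = 32 | 4·8 = 32
gcd(3,5,6,4) = 1

Coefficients: [3, 5, 6, 4]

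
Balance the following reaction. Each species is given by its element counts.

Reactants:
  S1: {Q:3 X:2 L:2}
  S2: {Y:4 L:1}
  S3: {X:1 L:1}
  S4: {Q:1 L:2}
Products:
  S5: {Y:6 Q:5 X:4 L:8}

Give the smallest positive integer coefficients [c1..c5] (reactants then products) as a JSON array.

Coefficients: [5, 6, 6, 5, 4]

Y: 5·0+6·4+6·0+5·0 = 24 | 4·6 = 24
Q: 5·3+6·0+6·0+5·1 = 20 | 4·5 = 20
X: 5·2+6·0+6·1+5·0 = 16 | 4·4 = 16
L: 5·2+6·1+6·1+5·2 = 32 | 4·8 = 32
gcd(5,6,6,5,4) = 1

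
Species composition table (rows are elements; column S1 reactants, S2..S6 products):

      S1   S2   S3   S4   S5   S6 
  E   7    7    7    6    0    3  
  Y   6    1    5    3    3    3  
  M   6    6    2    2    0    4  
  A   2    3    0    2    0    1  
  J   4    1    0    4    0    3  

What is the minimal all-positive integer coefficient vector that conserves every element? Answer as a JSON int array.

E: 5·7 = 35 | 1·7+1·7+1·6+2·0+5·3 = 35
Y: 5·6 = 30 | 1·1+1·5+1·3+2·3+5·3 = 30
M: 5·6 = 30 | 1·6+1·2+1·2+2·0+5·4 = 30
A: 5·2 = 10 | 1·3+1·0+1·2+2·0+5·1 = 10
J: 5·4 = 20 | 1·1+1·0+1·4+2·0+5·3 = 20
gcd(5,1,1,1,2,5) = 1

Coefficients: [5, 1, 1, 1, 2, 5]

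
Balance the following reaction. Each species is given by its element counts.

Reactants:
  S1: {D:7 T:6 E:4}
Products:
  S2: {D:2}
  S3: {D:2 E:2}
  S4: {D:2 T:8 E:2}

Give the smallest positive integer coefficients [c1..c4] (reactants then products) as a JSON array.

Coefficients: [4, 6, 5, 3]

D: 4·7 = 28 | 6·2+5·2+3·2 = 28
T: 4·6 = 24 | 6·0+5·0+3·8 = 24
E: 4·4 = 16 | 6·0+5·2+3·2 = 16
gcd(4,6,5,3) = 1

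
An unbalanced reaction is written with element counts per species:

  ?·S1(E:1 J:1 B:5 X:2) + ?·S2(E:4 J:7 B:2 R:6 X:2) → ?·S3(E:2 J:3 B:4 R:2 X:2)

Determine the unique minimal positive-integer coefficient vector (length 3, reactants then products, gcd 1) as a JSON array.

Coefficients: [2, 1, 3]

E: 2·1+1·4 = 6 | 3·2 = 6
J: 2·1+1·7 = 9 | 3·3 = 9
B: 2·5+1·2 = 12 | 3·4 = 12
R: 2·0+1·6 = 6 | 3·2 = 6
X: 2·2+1·2 = 6 | 3·2 = 6
gcd(2,1,3) = 1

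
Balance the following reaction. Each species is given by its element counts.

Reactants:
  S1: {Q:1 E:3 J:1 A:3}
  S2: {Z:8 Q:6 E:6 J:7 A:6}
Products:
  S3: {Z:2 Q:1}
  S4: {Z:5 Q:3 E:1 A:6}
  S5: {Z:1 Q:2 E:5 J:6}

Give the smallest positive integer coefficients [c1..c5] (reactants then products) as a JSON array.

Z: 2·0+4·8 = 32 | 1·2+5·5+5·1 = 32
Q: 2·1+4·6 = 26 | 1·1+5·3+5·2 = 26
E: 2·3+4·6 = 30 | 1·0+5·1+5·5 = 30
J: 2·1+4·7 = 30 | 1·0+5·0+5·6 = 30
A: 2·3+4·6 = 30 | 1·0+5·6+5·0 = 30
gcd(2,4,1,5,5) = 1

Coefficients: [2, 4, 1, 5, 5]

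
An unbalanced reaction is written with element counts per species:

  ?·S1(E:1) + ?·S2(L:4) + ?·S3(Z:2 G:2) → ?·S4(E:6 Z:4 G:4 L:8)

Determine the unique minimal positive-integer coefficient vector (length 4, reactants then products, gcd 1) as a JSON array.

E: 6·1+2·0+2·0 = 6 | 1·6 = 6
Z: 6·0+2·0+2·2 = 4 | 1·4 = 4
G: 6·0+2·0+2·2 = 4 | 1·4 = 4
L: 6·0+2·4+2·0 = 8 | 1·8 = 8
gcd(6,2,2,1) = 1

Coefficients: [6, 2, 2, 1]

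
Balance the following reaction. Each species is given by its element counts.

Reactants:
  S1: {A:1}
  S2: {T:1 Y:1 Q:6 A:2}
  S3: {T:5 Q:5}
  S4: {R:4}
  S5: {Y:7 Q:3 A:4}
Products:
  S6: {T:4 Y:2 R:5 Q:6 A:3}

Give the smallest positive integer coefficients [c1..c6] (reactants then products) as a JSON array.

Coefficients: [6, 1, 3, 5, 1, 4]

T: 6·0+1·1+3·5+5·0+1·0 = 16 | 4·4 = 16
Y: 6·0+1·1+3·0+5·0+1·7 = 8 | 4·2 = 8
R: 6·0+1·0+3·0+5·4+1·0 = 20 | 4·5 = 20
Q: 6·0+1·6+3·5+5·0+1·3 = 24 | 4·6 = 24
A: 6·1+1·2+3·0+5·0+1·4 = 12 | 4·3 = 12
gcd(6,1,3,5,1,4) = 1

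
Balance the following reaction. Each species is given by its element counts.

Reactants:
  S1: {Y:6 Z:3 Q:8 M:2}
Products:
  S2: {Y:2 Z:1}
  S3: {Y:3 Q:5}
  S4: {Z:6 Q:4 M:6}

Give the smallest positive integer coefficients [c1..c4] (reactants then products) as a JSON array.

Y: 3·6 = 18 | 3·2+4·3+1·0 = 18
Z: 3·3 = 9 | 3·1+4·0+1·6 = 9
Q: 3·8 = 24 | 3·0+4·5+1·4 = 24
M: 3·2 = 6 | 3·0+4·0+1·6 = 6
gcd(3,3,4,1) = 1

Coefficients: [3, 3, 4, 1]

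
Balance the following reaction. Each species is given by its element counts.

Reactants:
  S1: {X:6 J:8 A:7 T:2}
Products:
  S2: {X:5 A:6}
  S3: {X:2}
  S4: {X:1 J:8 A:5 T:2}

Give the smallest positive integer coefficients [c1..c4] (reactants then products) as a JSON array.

X: 3·6 = 18 | 1·5+5·2+3·1 = 18
J: 3·8 = 24 | 1·0+5·0+3·8 = 24
A: 3·7 = 21 | 1·6+5·0+3·5 = 21
T: 3·2 = 6 | 1·0+5·0+3·2 = 6
gcd(3,1,5,3) = 1

Coefficients: [3, 1, 5, 3]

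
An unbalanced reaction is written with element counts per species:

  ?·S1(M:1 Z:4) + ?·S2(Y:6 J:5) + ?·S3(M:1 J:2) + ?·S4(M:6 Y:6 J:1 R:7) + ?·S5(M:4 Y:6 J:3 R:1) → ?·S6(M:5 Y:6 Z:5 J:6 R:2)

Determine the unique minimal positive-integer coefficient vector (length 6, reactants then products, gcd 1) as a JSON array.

M: 5·1+2·0+5·1+1·6+1·4 = 20 | 4·5 = 20
Y: 5·0+2·6+5·0+1·6+1·6 = 24 | 4·6 = 24
Z: 5·4+2·0+5·0+1·0+1·0 = 20 | 4·5 = 20
J: 5·0+2·5+5·2+1·1+1·3 = 24 | 4·6 = 24
R: 5·0+2·0+5·0+1·7+1·1 = 8 | 4·2 = 8
gcd(5,2,5,1,1,4) = 1

Coefficients: [5, 2, 5, 1, 1, 4]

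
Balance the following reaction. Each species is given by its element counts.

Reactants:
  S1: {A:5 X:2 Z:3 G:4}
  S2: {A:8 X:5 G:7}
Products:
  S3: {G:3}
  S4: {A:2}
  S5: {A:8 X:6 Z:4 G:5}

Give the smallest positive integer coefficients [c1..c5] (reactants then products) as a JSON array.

A: 4·5+2·8 = 36 | 5·0+6·2+3·8 = 36
X: 4·2+2·5 = 18 | 5·0+6·0+3·6 = 18
Z: 4·3+2·0 = 12 | 5·0+6·0+3·4 = 12
G: 4·4+2·7 = 30 | 5·3+6·0+3·5 = 30
gcd(4,2,5,6,3) = 1

Coefficients: [4, 2, 5, 6, 3]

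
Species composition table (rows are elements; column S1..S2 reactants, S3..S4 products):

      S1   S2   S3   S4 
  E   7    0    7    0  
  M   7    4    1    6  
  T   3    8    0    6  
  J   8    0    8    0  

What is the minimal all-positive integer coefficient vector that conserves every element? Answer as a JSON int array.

Coefficients: [4, 3, 4, 6]

E: 4·7+3·0 = 28 | 4·7+6·0 = 28
M: 4·7+3·4 = 40 | 4·1+6·6 = 40
T: 4·3+3·8 = 36 | 4·0+6·6 = 36
J: 4·8+3·0 = 32 | 4·8+6·0 = 32
gcd(4,3,4,6) = 1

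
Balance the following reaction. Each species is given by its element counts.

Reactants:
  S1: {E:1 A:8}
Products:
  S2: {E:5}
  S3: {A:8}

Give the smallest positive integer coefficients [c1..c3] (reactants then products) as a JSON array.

Coefficients: [5, 1, 5]

E: 5·1 = 5 | 1·5+5·0 = 5
A: 5·8 = 40 | 1·0+5·8 = 40
gcd(5,1,5) = 1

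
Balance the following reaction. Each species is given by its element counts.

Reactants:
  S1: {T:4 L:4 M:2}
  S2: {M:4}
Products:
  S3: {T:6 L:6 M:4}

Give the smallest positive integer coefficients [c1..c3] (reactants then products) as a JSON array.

Coefficients: [6, 1, 4]

T: 6·4+1·0 = 24 | 4·6 = 24
L: 6·4+1·0 = 24 | 4·6 = 24
M: 6·2+1·4 = 16 | 4·4 = 16
gcd(6,1,4) = 1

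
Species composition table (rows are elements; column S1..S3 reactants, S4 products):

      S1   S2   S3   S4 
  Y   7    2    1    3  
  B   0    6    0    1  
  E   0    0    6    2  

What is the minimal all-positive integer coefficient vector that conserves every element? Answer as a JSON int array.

Coefficients: [2, 1, 2, 6]

Y: 2·7+1·2+2·1 = 18 | 6·3 = 18
B: 2·0+1·6+2·0 = 6 | 6·1 = 6
E: 2·0+1·0+2·6 = 12 | 6·2 = 12
gcd(2,1,2,6) = 1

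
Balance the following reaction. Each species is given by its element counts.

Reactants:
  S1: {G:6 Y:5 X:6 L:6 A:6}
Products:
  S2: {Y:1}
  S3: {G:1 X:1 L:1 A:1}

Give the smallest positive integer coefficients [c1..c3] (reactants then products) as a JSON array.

Coefficients: [1, 5, 6]

G: 1·6 = 6 | 5·0+6·1 = 6
Y: 1·5 = 5 | 5·1+6·0 = 5
X: 1·6 = 6 | 5·0+6·1 = 6
L: 1·6 = 6 | 5·0+6·1 = 6
A: 1·6 = 6 | 5·0+6·1 = 6
gcd(1,5,6) = 1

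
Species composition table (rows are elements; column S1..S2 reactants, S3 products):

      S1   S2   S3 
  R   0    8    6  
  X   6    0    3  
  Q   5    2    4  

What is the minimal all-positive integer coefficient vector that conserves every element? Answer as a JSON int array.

Coefficients: [2, 3, 4]

R: 2·0+3·8 = 24 | 4·6 = 24
X: 2·6+3·0 = 12 | 4·3 = 12
Q: 2·5+3·2 = 16 | 4·4 = 16
gcd(2,3,4) = 1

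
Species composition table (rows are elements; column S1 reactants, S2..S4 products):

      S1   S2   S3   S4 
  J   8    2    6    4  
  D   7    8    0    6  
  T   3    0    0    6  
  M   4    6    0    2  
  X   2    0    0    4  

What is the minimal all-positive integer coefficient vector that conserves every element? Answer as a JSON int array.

Coefficients: [6, 3, 5, 3]

J: 6·8 = 48 | 3·2+5·6+3·4 = 48
D: 6·7 = 42 | 3·8+5·0+3·6 = 42
T: 6·3 = 18 | 3·0+5·0+3·6 = 18
M: 6·4 = 24 | 3·6+5·0+3·2 = 24
X: 6·2 = 12 | 3·0+5·0+3·4 = 12
gcd(6,3,5,3) = 1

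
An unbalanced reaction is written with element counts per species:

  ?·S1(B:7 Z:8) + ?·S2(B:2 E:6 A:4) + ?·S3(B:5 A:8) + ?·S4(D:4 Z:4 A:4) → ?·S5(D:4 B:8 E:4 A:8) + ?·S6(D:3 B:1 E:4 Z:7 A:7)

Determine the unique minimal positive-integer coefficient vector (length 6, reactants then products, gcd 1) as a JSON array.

D: 1·0+4·0+1·0+5·4 = 20 | 2·4+4·3 = 20
B: 1·7+4·2+1·5+5·0 = 20 | 2·8+4·1 = 20
E: 1·0+4·6+1·0+5·0 = 24 | 2·4+4·4 = 24
Z: 1·8+4·0+1·0+5·4 = 28 | 2·0+4·7 = 28
A: 1·0+4·4+1·8+5·4 = 44 | 2·8+4·7 = 44
gcd(1,4,1,5,2,4) = 1

Coefficients: [1, 4, 1, 5, 2, 4]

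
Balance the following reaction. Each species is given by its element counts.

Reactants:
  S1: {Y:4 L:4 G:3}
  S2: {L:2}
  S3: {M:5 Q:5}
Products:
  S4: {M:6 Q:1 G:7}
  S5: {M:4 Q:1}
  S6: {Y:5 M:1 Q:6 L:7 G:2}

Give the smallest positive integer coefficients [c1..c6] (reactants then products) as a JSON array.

Coefficients: [5, 4, 6, 1, 5, 4]

Y: 5·4+4·0+6·0 = 20 | 1·0+5·0+4·5 = 20
M: 5·0+4·0+6·5 = 30 | 1·6+5·4+4·1 = 30
Q: 5·0+4·0+6·5 = 30 | 1·1+5·1+4·6 = 30
L: 5·4+4·2+6·0 = 28 | 1·0+5·0+4·7 = 28
G: 5·3+4·0+6·0 = 15 | 1·7+5·0+4·2 = 15
gcd(5,4,6,1,5,4) = 1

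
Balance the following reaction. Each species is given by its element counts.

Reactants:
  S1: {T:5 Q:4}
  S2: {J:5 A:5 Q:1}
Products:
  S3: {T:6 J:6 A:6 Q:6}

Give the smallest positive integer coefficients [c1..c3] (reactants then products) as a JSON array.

T: 6·5+6·0 = 30 | 5·6 = 30
J: 6·0+6·5 = 30 | 5·6 = 30
A: 6·0+6·5 = 30 | 5·6 = 30
Q: 6·4+6·1 = 30 | 5·6 = 30
gcd(6,6,5) = 1

Coefficients: [6, 6, 5]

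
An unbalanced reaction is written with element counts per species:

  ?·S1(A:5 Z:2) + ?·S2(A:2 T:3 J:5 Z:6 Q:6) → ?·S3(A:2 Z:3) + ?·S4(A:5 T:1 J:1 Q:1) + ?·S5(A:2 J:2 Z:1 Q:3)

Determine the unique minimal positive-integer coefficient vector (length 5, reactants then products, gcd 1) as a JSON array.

Coefficients: [5, 1, 5, 3, 1]

A: 5·5+1·2 = 27 | 5·2+3·5+1·2 = 27
T: 5·0+1·3 = 3 | 5·0+3·1+1·0 = 3
J: 5·0+1·5 = 5 | 5·0+3·1+1·2 = 5
Z: 5·2+1·6 = 16 | 5·3+3·0+1·1 = 16
Q: 5·0+1·6 = 6 | 5·0+3·1+1·3 = 6
gcd(5,1,5,3,1) = 1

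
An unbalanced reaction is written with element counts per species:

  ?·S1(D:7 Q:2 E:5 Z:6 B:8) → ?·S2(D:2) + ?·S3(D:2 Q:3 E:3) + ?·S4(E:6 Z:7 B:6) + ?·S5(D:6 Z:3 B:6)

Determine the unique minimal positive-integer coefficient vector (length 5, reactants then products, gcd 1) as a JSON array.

D: 6·7 = 42 | 2·2+4·2+3·0+5·6 = 42
Q: 6·2 = 12 | 2·0+4·3+3·0+5·0 = 12
E: 6·5 = 30 | 2·0+4·3+3·6+5·0 = 30
Z: 6·6 = 36 | 2·0+4·0+3·7+5·3 = 36
B: 6·8 = 48 | 2·0+4·0+3·6+5·6 = 48
gcd(6,2,4,3,5) = 1

Coefficients: [6, 2, 4, 3, 5]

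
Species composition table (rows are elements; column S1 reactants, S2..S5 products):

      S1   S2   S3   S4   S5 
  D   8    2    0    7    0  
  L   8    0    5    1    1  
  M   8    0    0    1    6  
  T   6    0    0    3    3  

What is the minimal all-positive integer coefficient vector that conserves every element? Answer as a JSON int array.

Coefficients: [5, 6, 6, 4, 6]

D: 5·8 = 40 | 6·2+6·0+4·7+6·0 = 40
L: 5·8 = 40 | 6·0+6·5+4·1+6·1 = 40
M: 5·8 = 40 | 6·0+6·0+4·1+6·6 = 40
T: 5·6 = 30 | 6·0+6·0+4·3+6·3 = 30
gcd(5,6,6,4,6) = 1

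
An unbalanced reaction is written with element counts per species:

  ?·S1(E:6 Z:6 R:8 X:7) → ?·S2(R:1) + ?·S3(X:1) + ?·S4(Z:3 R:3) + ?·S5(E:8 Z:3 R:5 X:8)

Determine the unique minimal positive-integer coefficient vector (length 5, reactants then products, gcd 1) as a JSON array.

E: 4·6 = 24 | 2·0+4·0+5·0+3·8 = 24
Z: 4·6 = 24 | 2·0+4·0+5·3+3·3 = 24
R: 4·8 = 32 | 2·1+4·0+5·3+3·5 = 32
X: 4·7 = 28 | 2·0+4·1+5·0+3·8 = 28
gcd(4,2,4,5,3) = 1

Coefficients: [4, 2, 4, 5, 3]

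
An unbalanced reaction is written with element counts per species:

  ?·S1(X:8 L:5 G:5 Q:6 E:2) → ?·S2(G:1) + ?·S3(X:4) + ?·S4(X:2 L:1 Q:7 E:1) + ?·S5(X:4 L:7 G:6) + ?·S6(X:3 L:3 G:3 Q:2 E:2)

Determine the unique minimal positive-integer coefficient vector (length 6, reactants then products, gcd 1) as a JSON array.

X: 6·8 = 48 | 6·0+5·4+4·2+2·4+4·3 = 48
L: 6·5 = 30 | 6·0+5·0+4·1+2·7+4·3 = 30
G: 6·5 = 30 | 6·1+5·0+4·0+2·6+4·3 = 30
Q: 6·6 = 36 | 6·0+5·0+4·7+2·0+4·2 = 36
E: 6·2 = 12 | 6·0+5·0+4·1+2·0+4·2 = 12
gcd(6,6,5,4,2,4) = 1

Coefficients: [6, 6, 5, 4, 2, 4]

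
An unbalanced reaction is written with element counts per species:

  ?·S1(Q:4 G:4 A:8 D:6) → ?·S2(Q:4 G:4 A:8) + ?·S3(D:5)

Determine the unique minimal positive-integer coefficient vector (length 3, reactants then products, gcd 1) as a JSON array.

Q: 5·4 = 20 | 5·4+6·0 = 20
G: 5·4 = 20 | 5·4+6·0 = 20
A: 5·8 = 40 | 5·8+6·0 = 40
D: 5·6 = 30 | 5·0+6·5 = 30
gcd(5,5,6) = 1

Coefficients: [5, 5, 6]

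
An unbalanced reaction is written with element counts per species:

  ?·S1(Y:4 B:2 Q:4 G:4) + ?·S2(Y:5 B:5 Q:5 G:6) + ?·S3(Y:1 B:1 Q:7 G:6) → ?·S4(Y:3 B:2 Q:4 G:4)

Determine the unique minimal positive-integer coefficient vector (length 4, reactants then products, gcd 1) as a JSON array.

Y: 3·4+1·5+1·1 = 18 | 6·3 = 18
B: 3·2+1·5+1·1 = 12 | 6·2 = 12
Q: 3·4+1·5+1·7 = 24 | 6·4 = 24
G: 3·4+1·6+1·6 = 24 | 6·4 = 24
gcd(3,1,1,6) = 1

Coefficients: [3, 1, 1, 6]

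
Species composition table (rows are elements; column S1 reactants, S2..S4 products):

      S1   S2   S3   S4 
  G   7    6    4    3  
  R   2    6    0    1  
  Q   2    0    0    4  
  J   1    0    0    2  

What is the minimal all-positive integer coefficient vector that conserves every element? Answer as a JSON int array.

Coefficients: [4, 1, 4, 2]

G: 4·7 = 28 | 1·6+4·4+2·3 = 28
R: 4·2 = 8 | 1·6+4·0+2·1 = 8
Q: 4·2 = 8 | 1·0+4·0+2·4 = 8
J: 4·1 = 4 | 1·0+4·0+2·2 = 4
gcd(4,1,4,2) = 1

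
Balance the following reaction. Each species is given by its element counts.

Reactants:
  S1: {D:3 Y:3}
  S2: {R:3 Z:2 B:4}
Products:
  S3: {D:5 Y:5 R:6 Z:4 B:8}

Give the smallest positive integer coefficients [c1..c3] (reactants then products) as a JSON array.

Coefficients: [5, 6, 3]

D: 5·3+6·0 = 15 | 3·5 = 15
Y: 5·3+6·0 = 15 | 3·5 = 15
R: 5·0+6·3 = 18 | 3·6 = 18
Z: 5·0+6·2 = 12 | 3·4 = 12
B: 5·0+6·4 = 24 | 3·8 = 24
gcd(5,6,3) = 1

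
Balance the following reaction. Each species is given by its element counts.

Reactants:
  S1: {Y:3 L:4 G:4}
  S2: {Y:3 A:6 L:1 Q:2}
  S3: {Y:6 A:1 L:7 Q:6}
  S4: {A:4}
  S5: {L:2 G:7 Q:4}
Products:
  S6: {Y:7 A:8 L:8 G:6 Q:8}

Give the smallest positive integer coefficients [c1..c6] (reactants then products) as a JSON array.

Y: 2·3+4·3+4·6+5·0+4·0 = 42 | 6·7 = 42
A: 2·0+4·6+4·1+5·4+4·0 = 48 | 6·8 = 48
L: 2·4+4·1+4·7+5·0+4·2 = 48 | 6·8 = 48
G: 2·4+4·0+4·0+5·0+4·7 = 36 | 6·6 = 36
Q: 2·0+4·2+4·6+5·0+4·4 = 48 | 6·8 = 48
gcd(2,4,4,5,4,6) = 1

Coefficients: [2, 4, 4, 5, 4, 6]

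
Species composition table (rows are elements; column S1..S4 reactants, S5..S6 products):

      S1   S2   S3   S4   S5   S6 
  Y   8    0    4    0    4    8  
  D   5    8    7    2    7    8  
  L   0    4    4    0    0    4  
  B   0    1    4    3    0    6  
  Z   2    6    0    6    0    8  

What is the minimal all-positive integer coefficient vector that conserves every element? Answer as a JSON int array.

Coefficients: [6, 1, 5, 5, 5, 6]

Y: 6·8+1·0+5·4+5·0 = 68 | 5·4+6·8 = 68
D: 6·5+1·8+5·7+5·2 = 83 | 5·7+6·8 = 83
L: 6·0+1·4+5·4+5·0 = 24 | 5·0+6·4 = 24
B: 6·0+1·1+5·4+5·3 = 36 | 5·0+6·6 = 36
Z: 6·2+1·6+5·0+5·6 = 48 | 5·0+6·8 = 48
gcd(6,1,5,5,5,6) = 1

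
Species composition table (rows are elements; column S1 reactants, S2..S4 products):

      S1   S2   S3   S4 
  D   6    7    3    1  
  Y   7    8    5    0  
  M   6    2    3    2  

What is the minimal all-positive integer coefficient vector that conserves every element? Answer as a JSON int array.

Coefficients: [4, 1, 4, 5]

D: 4·6 = 24 | 1·7+4·3+5·1 = 24
Y: 4·7 = 28 | 1·8+4·5+5·0 = 28
M: 4·6 = 24 | 1·2+4·3+5·2 = 24
gcd(4,1,4,5) = 1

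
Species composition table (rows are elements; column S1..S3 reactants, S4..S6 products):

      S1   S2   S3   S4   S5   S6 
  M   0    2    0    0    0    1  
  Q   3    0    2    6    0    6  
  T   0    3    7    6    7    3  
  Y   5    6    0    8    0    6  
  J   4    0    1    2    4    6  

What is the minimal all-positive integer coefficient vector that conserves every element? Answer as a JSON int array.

Coefficients: [6, 1, 6, 3, 3, 2]

M: 6·0+1·2+6·0 = 2 | 3·0+3·0+2·1 = 2
Q: 6·3+1·0+6·2 = 30 | 3·6+3·0+2·6 = 30
T: 6·0+1·3+6·7 = 45 | 3·6+3·7+2·3 = 45
Y: 6·5+1·6+6·0 = 36 | 3·8+3·0+2·6 = 36
J: 6·4+1·0+6·1 = 30 | 3·2+3·4+2·6 = 30
gcd(6,1,6,3,3,2) = 1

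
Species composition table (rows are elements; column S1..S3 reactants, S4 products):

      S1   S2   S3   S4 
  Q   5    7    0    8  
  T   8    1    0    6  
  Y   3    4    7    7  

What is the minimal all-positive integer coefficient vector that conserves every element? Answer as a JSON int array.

Q: 2·5+2·7+1·0 = 24 | 3·8 = 24
T: 2·8+2·1+1·0 = 18 | 3·6 = 18
Y: 2·3+2·4+1·7 = 21 | 3·7 = 21
gcd(2,2,1,3) = 1

Coefficients: [2, 2, 1, 3]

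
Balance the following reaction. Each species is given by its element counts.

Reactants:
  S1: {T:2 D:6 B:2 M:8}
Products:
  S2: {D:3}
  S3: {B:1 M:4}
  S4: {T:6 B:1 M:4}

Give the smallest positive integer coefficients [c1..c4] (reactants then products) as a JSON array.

Coefficients: [3, 6, 5, 1]

T: 3·2 = 6 | 6·0+5·0+1·6 = 6
D: 3·6 = 18 | 6·3+5·0+1·0 = 18
B: 3·2 = 6 | 6·0+5·1+1·1 = 6
M: 3·8 = 24 | 6·0+5·4+1·4 = 24
gcd(3,6,5,1) = 1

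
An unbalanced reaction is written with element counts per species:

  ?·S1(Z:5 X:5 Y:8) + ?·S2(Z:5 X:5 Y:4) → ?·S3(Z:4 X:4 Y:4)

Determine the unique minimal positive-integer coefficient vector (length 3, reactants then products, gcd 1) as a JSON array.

Z: 1·5+3·5 = 20 | 5·4 = 20
X: 1·5+3·5 = 20 | 5·4 = 20
Y: 1·8+3·4 = 20 | 5·4 = 20
gcd(1,3,5) = 1

Coefficients: [1, 3, 5]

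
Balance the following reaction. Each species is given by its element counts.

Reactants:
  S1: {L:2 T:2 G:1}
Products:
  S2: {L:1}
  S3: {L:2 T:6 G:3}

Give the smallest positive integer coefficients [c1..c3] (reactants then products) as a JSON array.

L: 3·2 = 6 | 4·1+1·2 = 6
T: 3·2 = 6 | 4·0+1·6 = 6
G: 3·1 = 3 | 4·0+1·3 = 3
gcd(3,4,1) = 1

Coefficients: [3, 4, 1]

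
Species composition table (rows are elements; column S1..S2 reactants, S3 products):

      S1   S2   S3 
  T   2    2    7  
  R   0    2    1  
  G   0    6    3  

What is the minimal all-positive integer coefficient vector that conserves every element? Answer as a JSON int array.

Coefficients: [6, 1, 2]

T: 6·2+1·2 = 14 | 2·7 = 14
R: 6·0+1·2 = 2 | 2·1 = 2
G: 6·0+1·6 = 6 | 2·3 = 6
gcd(6,1,2) = 1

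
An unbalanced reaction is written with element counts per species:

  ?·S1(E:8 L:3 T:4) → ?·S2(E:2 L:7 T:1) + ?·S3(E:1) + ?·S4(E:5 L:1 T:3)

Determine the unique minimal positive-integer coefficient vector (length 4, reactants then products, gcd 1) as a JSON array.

E: 4·8 = 32 | 1·2+5·1+5·5 = 32
L: 4·3 = 12 | 1·7+5·0+5·1 = 12
T: 4·4 = 16 | 1·1+5·0+5·3 = 16
gcd(4,1,5,5) = 1

Coefficients: [4, 1, 5, 5]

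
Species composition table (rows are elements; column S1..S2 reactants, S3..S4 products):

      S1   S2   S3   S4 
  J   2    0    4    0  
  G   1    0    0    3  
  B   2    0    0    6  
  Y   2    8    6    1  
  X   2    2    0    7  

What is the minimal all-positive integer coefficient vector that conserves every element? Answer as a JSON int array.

J: 6·2+1·0 = 12 | 3·4+2·0 = 12
G: 6·1+1·0 = 6 | 3·0+2·3 = 6
B: 6·2+1·0 = 12 | 3·0+2·6 = 12
Y: 6·2+1·8 = 20 | 3·6+2·1 = 20
X: 6·2+1·2 = 14 | 3·0+2·7 = 14
gcd(6,1,3,2) = 1

Coefficients: [6, 1, 3, 2]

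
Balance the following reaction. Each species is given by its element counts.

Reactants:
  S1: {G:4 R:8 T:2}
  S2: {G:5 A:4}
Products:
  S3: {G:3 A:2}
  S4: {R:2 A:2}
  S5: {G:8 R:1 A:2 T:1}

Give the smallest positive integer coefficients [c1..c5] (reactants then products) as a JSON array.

G: 1·4+3·5 = 19 | 1·3+3·0+2·8 = 19
R: 1·8+3·0 = 8 | 1·0+3·2+2·1 = 8
A: 1·0+3·4 = 12 | 1·2+3·2+2·2 = 12
T: 1·2+3·0 = 2 | 1·0+3·0+2·1 = 2
gcd(1,3,1,3,2) = 1

Coefficients: [1, 3, 1, 3, 2]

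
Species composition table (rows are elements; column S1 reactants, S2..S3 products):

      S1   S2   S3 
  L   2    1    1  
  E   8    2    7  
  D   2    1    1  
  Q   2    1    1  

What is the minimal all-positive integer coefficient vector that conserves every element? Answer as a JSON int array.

L: 5·2 = 10 | 6·1+4·1 = 10
E: 5·8 = 40 | 6·2+4·7 = 40
D: 5·2 = 10 | 6·1+4·1 = 10
Q: 5·2 = 10 | 6·1+4·1 = 10
gcd(5,6,4) = 1

Coefficients: [5, 6, 4]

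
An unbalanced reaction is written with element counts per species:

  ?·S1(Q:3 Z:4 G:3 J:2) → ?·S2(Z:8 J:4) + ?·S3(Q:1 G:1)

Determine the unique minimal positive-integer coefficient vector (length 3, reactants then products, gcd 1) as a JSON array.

Q: 2·3 = 6 | 1·0+6·1 = 6
Z: 2·4 = 8 | 1·8+6·0 = 8
G: 2·3 = 6 | 1·0+6·1 = 6
J: 2·2 = 4 | 1·4+6·0 = 4
gcd(2,1,6) = 1

Coefficients: [2, 1, 6]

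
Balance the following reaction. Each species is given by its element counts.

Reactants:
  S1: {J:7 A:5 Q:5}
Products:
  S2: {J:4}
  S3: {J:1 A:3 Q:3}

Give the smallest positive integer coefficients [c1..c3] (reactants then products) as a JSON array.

Coefficients: [3, 4, 5]

J: 3·7 = 21 | 4·4+5·1 = 21
A: 3·5 = 15 | 4·0+5·3 = 15
Q: 3·5 = 15 | 4·0+5·3 = 15
gcd(3,4,5) = 1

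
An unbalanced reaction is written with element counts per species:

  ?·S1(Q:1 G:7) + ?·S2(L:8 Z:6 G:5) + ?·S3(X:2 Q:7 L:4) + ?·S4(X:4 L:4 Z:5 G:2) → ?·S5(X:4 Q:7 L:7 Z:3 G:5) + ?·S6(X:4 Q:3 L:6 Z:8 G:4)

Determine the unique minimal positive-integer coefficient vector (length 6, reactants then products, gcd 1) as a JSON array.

Coefficients: [3, 1, 6, 4, 6, 1]

X: 3·0+1·0+6·2+4·4 = 28 | 6·4+1·4 = 28
Q: 3·1+1·0+6·7+4·0 = 45 | 6·7+1·3 = 45
L: 3·0+1·8+6·4+4·4 = 48 | 6·7+1·6 = 48
Z: 3·0+1·6+6·0+4·5 = 26 | 6·3+1·8 = 26
G: 3·7+1·5+6·0+4·2 = 34 | 6·5+1·4 = 34
gcd(3,1,6,4,6,1) = 1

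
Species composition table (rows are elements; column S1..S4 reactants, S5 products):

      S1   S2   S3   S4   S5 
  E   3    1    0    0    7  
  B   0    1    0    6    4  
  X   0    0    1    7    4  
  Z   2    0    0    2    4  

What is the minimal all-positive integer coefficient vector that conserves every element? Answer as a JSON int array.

Coefficients: [5, 6, 5, 1, 3]

E: 5·3+6·1+5·0+1·0 = 21 | 3·7 = 21
B: 5·0+6·1+5·0+1·6 = 12 | 3·4 = 12
X: 5·0+6·0+5·1+1·7 = 12 | 3·4 = 12
Z: 5·2+6·0+5·0+1·2 = 12 | 3·4 = 12
gcd(5,6,5,1,3) = 1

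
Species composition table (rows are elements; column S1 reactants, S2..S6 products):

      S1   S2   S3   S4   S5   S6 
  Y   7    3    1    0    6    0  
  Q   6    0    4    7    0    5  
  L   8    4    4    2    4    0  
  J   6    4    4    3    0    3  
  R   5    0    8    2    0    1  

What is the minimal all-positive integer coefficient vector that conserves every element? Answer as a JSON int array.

Coefficients: [6, 3, 3, 2, 5, 2]

Y: 6·7 = 42 | 3·3+3·1+2·0+5·6+2·0 = 42
Q: 6·6 = 36 | 3·0+3·4+2·7+5·0+2·5 = 36
L: 6·8 = 48 | 3·4+3·4+2·2+5·4+2·0 = 48
J: 6·6 = 36 | 3·4+3·4+2·3+5·0+2·3 = 36
R: 6·5 = 30 | 3·0+3·8+2·2+5·0+2·1 = 30
gcd(6,3,3,2,5,2) = 1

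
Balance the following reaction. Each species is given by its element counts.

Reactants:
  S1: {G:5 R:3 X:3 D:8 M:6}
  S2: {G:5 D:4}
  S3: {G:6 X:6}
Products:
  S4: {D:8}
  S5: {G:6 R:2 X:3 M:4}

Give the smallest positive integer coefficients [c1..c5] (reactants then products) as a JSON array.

G: 4·5+2·5+1·6 = 36 | 5·0+6·6 = 36
R: 4·3+2·0+1·0 = 12 | 5·0+6·2 = 12
X: 4·3+2·0+1·6 = 18 | 5·0+6·3 = 18
D: 4·8+2·4+1·0 = 40 | 5·8+6·0 = 40
M: 4·6+2·0+1·0 = 24 | 5·0+6·4 = 24
gcd(4,2,1,5,6) = 1

Coefficients: [4, 2, 1, 5, 6]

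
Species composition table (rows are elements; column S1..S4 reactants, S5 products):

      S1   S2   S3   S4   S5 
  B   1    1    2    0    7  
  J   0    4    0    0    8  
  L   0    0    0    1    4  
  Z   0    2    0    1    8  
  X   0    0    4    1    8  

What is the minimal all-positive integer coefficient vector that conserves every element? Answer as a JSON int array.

B: 3·1+2·1+1·2+4·0 = 7 | 1·7 = 7
J: 3·0+2·4+1·0+4·0 = 8 | 1·8 = 8
L: 3·0+2·0+1·0+4·1 = 4 | 1·4 = 4
Z: 3·0+2·2+1·0+4·1 = 8 | 1·8 = 8
X: 3·0+2·0+1·4+4·1 = 8 | 1·8 = 8
gcd(3,2,1,4,1) = 1

Coefficients: [3, 2, 1, 4, 1]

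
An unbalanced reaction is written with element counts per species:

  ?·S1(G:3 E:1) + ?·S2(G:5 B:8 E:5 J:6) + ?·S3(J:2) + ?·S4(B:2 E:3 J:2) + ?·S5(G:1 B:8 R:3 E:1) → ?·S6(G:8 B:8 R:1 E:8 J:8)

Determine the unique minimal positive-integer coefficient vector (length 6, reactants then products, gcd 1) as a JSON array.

Coefficients: [6, 1, 5, 4, 1, 3]

G: 6·3+1·5+5·0+4·0+1·1 = 24 | 3·8 = 24
B: 6·0+1·8+5·0+4·2+1·8 = 24 | 3·8 = 24
R: 6·0+1·0+5·0+4·0+1·3 = 3 | 3·1 = 3
E: 6·1+1·5+5·0+4·3+1·1 = 24 | 3·8 = 24
J: 6·0+1·6+5·2+4·2+1·0 = 24 | 3·8 = 24
gcd(6,1,5,4,1,3) = 1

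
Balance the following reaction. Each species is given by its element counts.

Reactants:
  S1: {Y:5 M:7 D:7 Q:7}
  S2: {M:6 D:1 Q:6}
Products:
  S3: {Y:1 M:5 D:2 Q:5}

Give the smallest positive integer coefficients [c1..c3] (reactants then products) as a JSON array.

Coefficients: [1, 3, 5]

Y: 1·5+3·0 = 5 | 5·1 = 5
M: 1·7+3·6 = 25 | 5·5 = 25
D: 1·7+3·1 = 10 | 5·2 = 10
Q: 1·7+3·6 = 25 | 5·5 = 25
gcd(1,3,5) = 1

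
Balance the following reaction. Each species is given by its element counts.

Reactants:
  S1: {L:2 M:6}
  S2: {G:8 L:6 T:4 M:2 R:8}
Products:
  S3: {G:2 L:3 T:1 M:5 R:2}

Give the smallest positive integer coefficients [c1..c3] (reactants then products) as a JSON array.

G: 3·0+1·8 = 8 | 4·2 = 8
L: 3·2+1·6 = 12 | 4·3 = 12
T: 3·0+1·4 = 4 | 4·1 = 4
M: 3·6+1·2 = 20 | 4·5 = 20
R: 3·0+1·8 = 8 | 4·2 = 8
gcd(3,1,4) = 1

Coefficients: [3, 1, 4]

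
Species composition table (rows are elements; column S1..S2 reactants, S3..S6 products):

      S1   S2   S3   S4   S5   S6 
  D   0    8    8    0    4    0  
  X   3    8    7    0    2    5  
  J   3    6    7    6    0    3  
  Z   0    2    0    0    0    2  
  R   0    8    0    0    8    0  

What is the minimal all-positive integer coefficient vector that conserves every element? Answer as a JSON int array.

Coefficients: [5, 6, 3, 2, 6, 6]

D: 5·0+6·8 = 48 | 3·8+2·0+6·4+6·0 = 48
X: 5·3+6·8 = 63 | 3·7+2·0+6·2+6·5 = 63
J: 5·3+6·6 = 51 | 3·7+2·6+6·0+6·3 = 51
Z: 5·0+6·2 = 12 | 3·0+2·0+6·0+6·2 = 12
R: 5·0+6·8 = 48 | 3·0+2·0+6·8+6·0 = 48
gcd(5,6,3,2,6,6) = 1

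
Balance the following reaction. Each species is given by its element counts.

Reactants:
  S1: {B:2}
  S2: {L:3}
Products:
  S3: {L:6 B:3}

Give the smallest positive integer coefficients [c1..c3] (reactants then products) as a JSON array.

Coefficients: [3, 4, 2]

L: 3·0+4·3 = 12 | 2·6 = 12
B: 3·2+4·0 = 6 | 2·3 = 6
gcd(3,4,2) = 1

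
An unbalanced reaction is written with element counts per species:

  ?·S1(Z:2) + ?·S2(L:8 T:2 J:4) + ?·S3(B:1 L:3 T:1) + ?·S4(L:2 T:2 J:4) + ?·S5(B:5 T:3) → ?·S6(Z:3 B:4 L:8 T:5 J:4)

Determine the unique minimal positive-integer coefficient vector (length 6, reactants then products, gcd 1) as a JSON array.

Z: 6·2+1·0+6·0+3·0+2·0 = 12 | 4·3 = 12
B: 6·0+1·0+6·1+3·0+2·5 = 16 | 4·4 = 16
L: 6·0+1·8+6·3+3·2+2·0 = 32 | 4·8 = 32
T: 6·0+1·2+6·1+3·2+2·3 = 20 | 4·5 = 20
J: 6·0+1·4+6·0+3·4+2·0 = 16 | 4·4 = 16
gcd(6,1,6,3,2,4) = 1

Coefficients: [6, 1, 6, 3, 2, 4]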